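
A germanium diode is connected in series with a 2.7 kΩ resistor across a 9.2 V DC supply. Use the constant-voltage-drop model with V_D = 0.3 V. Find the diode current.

I ≈ 3.3 mA

KVL around the loop: 9.2 = V_D + I·R = 0.3 + I × 2.7 kΩ.
So I = (9.2 − 0.3) / 2.7 kΩ = 8.9 / 2.7 = 3.3 mA.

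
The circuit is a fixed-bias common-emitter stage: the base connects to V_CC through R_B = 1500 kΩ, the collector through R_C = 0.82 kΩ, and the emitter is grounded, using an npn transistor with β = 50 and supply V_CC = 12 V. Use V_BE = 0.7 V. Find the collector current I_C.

Base loop: V_CC = I_B·R_B + V_BE, so I_B = (12 − 0.7)/1500 kΩ = 0.00753 mA.
In the active region I_C = β·I_B = 50 × 0.00753 = 0.377 mA.
Collector loop: V_CE = V_CC − I_C·R_C = 12 − 0.377×0.82 = 11.7 V.
Since V_CE = 11.7 V > V_CE(sat) ≈ 0.2 V, the transistor is in the active region as assumed.

I_C ≈ 0.38 mA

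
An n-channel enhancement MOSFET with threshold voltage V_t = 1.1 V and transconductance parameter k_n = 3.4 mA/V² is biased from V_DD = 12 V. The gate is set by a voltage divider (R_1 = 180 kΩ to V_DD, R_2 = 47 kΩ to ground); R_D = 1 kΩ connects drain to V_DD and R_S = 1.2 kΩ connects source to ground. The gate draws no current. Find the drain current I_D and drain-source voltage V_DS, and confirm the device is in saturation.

I_D ≈ 0.64 mA, V_DS ≈ 11 V

V_G = V_DD·R_2/(R_1+R_2) = 12×47/227 = 2.48 V.
Assume saturation: I_D = (k_n/2)(V_GS − V_t)² with V_GS = V_G − I_D·R_S = 2.48 − 1.2·I_D.
Substituting gives 2.45·I_D² − 6.65·I_D + 3.26 = 0, with roots I_D = 0.642 or 2.07 mA.
The root I_D = 2.07 mA gives V_GS = -0.00463 V ≤ V_t, so take I_D = 0.642 mA.
Then V_GS = 1.71 V and V_DS = V_DD − I_D(R_D+R_S) = 12 − 0.642×2.2 = 10.6 V.
Saturation requires V_DS ≥ V_GS − V_t = 0.614 V; 10.6 ≥ 0.614 ✓.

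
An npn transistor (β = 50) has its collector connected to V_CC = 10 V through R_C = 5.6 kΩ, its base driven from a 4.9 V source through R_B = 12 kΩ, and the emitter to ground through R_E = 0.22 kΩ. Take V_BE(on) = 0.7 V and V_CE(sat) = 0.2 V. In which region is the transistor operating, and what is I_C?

saturation; I_C ≈ 1.7 mA

Assume active: I_B = (4.9 − 0.7)/(12 + 51×0.22) = 0.181 mA, I_C = β·I_B = 9.04 mA.
Then V_CE = 10 − 9.04×5.6 − 9.22×0.22 = -42.7 V < 0.2 V — the active assumption fails.
Re-solve with V_CE = 0.2 V. KCL at the emitter: V_E/R_E = (V_BB−0.7−V_E)/R_B + (V_CC−0.2−V_E)/R_C, giving V_E = 0.437 V.
I_C = (V_CC − 0.2 − V_E)/R_C = (9.8 − 0.437)/5.6 = 1.67 mA.
Check: I_B = (4.2 − 0.437)/12 = 0.314 mA, and β·I_B = 15.7 mA > I_C, confirming saturation.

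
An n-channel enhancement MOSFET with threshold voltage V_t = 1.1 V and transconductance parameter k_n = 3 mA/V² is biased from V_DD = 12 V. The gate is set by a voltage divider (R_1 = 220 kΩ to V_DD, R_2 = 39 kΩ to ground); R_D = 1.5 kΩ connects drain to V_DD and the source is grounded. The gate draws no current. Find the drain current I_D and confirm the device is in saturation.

I_D ≈ 0.75 mA

V_G = V_DD·R_2/(R_1+R_2) = 12×39/259 = 1.81 V. With the source grounded, V_GS = V_G = 1.81 V.
Assume saturation: I_D = (k_n/2)(V_GS − V_t)² = (3/2)×(1.81 − 1.1)² = 1.5×0.707² = 0.75 mA.
V_DS = V_DD − I_D·R_D = 12 − 0.75×1.5 = 10.9 V.
Saturation requires V_DS ≥ V_GS − V_t = 0.707 V; 10.9 ≥ 0.707 ✓.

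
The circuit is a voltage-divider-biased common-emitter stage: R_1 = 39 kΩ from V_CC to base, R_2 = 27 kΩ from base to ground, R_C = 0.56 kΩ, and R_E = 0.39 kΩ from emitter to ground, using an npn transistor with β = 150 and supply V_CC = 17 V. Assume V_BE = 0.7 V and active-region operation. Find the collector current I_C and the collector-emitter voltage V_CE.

I_C ≈ 13 mA, V_CE ≈ 5.1 V

Thevenize the base divider: V_Th = V_CC·R_2/(R_1+R_2) = 17×27/66 = 6.95 V, R_Th = R_1‖R_2 = 16 kΩ.
Base-emitter loop: V_Th = I_B·R_Th + V_BE + (β+1)I_B·R_E, so I_B = (6.95 − 0.7) / (16 + 151×0.39) = 0.0836 mA.
I_C = β·I_B = 150×0.0836 = 12.5 mA, and I_E = (β+1)I_B = 12.6 mA.
V_CE = V_CC − I_C·R_C − I_E·R_E = 17 − 12.5×0.56 − 12.6×0.39 = 5.06 V.
V_CE = 5.06 V > 0.2 V confirms active-region operation.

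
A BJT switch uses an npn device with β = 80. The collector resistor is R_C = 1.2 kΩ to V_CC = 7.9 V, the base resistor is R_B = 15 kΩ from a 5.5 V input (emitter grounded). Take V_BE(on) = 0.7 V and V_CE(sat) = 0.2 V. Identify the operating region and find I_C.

Assume active: I_B = (5.5 − 0.7)/15 = 0.32 mA, giving I_C = β·I_B = 25.6 mA.
But then V_CE = 7.9 − 25.6×1.2 = -22.8 V < V_CE(sat) = 0.2 V — impossible in the active region.
So the transistor is saturated. With V_CE = 0.2 V, I_C = (V_CC − 0.2)/R_C = 7.7/1.2 = 6.42 mA.
Check: β·I_B = 25.6 mA > I_C = 6.42 mA, confirming saturation.

saturation; I_C ≈ 6.4 mA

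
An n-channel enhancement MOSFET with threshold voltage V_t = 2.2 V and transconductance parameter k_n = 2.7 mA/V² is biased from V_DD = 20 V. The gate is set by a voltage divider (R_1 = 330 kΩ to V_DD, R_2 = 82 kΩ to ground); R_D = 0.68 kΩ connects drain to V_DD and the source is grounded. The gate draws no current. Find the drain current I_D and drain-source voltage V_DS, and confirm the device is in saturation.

I_D ≈ 4.3 mA, V_DS ≈ 17 V

V_G = V_DD·R_2/(R_1+R_2) = 20×82/412 = 3.98 V. With the source grounded, V_GS = V_G = 3.98 V.
Assume saturation: I_D = (k_n/2)(V_GS − V_t)² = (2.7/2)×(3.98 − 2.2)² = 1.35×1.78² = 4.28 mA.
V_DS = V_DD − I_D·R_D = 20 − 4.28×0.68 = 17.1 V.
Saturation requires V_DS ≥ V_GS − V_t = 1.78 V; 17.1 ≥ 1.78 ✓.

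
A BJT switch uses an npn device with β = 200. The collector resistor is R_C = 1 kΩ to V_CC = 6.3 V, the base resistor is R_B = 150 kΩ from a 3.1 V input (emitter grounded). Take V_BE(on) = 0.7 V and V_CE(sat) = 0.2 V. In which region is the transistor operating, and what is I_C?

Assume active. Base-emitter loop: I_B = (V_BB − V_BE)/R_B = (3.1 − 0.7)/150 = 0.016 mA.
I_C = β·I_B = 200×0.016 = 3.2 mA.
V_CE = V_CC − I_C·R_C = 6.3 − 3.2×1 = 3.1 V > V_CE(sat), so the active-region assumption holds.

active; I_C ≈ 3.2 mA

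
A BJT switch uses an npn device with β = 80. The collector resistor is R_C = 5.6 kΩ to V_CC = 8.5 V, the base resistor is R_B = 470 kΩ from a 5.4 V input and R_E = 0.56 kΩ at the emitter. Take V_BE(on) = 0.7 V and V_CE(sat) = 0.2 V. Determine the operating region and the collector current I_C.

Assume active. Base-emitter loop: I_B = (V_BB − V_BE)/(R_B + (β+1)R_E) = (5.4 − 0.7)/(470 + 81×0.56) = 0.00912 mA.
I_C = β·I_B = 80×0.00912 = 0.73 mA.
V_CE = V_CC − I_C·R_C − I_E·R_E = 8.5 − 0.73×5.6 − 0.739×0.56 = 4 V > V_CE(sat), so the active-region assumption holds.

active; I_C ≈ 0.73 mA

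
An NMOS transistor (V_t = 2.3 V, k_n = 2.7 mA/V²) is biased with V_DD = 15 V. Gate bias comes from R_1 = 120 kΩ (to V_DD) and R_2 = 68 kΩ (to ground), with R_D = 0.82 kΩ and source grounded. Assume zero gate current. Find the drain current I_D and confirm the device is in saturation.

V_G = V_DD·R_2/(R_1+R_2) = 15×68/188 = 5.43 V. With the source grounded, V_GS = V_G = 5.43 V.
Assume saturation: I_D = (k_n/2)(V_GS − V_t)² = (2.7/2)×(5.43 − 2.3)² = 1.35×3.13² = 13.2 mA.
V_DS = V_DD − I_D·R_D = 15 − 13.2×0.82 = 4.19 V.
Saturation requires V_DS ≥ V_GS − V_t = 3.13 V; 4.19 ≥ 3.13 ✓.

I_D ≈ 13 mA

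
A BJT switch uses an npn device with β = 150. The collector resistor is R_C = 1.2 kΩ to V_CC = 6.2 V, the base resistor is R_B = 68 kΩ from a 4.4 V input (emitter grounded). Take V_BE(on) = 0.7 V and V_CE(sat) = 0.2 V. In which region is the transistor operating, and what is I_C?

Assume active: I_B = (4.4 − 0.7)/68 = 0.0544 mA, giving I_C = β·I_B = 8.16 mA.
But then V_CE = 6.2 − 8.16×1.2 = -3.59 V < V_CE(sat) = 0.2 V — impossible in the active region.
So the transistor is saturated. With V_CE = 0.2 V, I_C = (V_CC − 0.2)/R_C = 6/1.2 = 5 mA.
Check: β·I_B = 8.16 mA > I_C = 5 mA, confirming saturation.

saturation; I_C ≈ 5 mA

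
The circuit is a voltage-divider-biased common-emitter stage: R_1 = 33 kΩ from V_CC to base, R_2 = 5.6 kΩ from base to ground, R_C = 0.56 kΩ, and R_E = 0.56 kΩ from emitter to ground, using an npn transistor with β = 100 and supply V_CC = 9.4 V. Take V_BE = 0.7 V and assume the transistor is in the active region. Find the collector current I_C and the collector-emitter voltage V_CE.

I_C ≈ 1.1 mA, V_CE ≈ 8.2 V

Thevenize the base divider: V_Th = V_CC·R_2/(R_1+R_2) = 9.4×5.6/38.6 = 1.36 V, R_Th = R_1‖R_2 = 4.79 kΩ.
Base-emitter loop: V_Th = I_B·R_Th + V_BE + (β+1)I_B·R_E, so I_B = (1.36 − 0.7) / (4.79 + 101×0.56) = 0.0108 mA.
I_C = β·I_B = 100×0.0108 = 1.08 mA, and I_E = (β+1)I_B = 1.09 mA.
V_CE = V_CC − I_C·R_C − I_E·R_E = 9.4 − 1.08×0.56 − 1.09×0.56 = 8.18 V.
V_CE = 8.18 V > 0.2 V confirms active-region operation.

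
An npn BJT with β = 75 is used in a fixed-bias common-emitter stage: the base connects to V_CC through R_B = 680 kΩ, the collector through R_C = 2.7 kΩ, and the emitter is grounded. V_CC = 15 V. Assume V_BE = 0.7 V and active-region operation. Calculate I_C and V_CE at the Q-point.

Base loop: V_CC = I_B·R_B + V_BE, so I_B = (15 − 0.7)/680 kΩ = 0.021 mA.
In the active region I_C = β·I_B = 75 × 0.021 = 1.58 mA.
Collector loop: V_CE = V_CC − I_C·R_C = 15 − 1.58×2.7 = 10.7 V.
Since V_CE = 10.7 V > V_CE(sat) ≈ 0.2 V, the transistor is in the active region as assumed.

I_C ≈ 1.6 mA, V_CE ≈ 11 V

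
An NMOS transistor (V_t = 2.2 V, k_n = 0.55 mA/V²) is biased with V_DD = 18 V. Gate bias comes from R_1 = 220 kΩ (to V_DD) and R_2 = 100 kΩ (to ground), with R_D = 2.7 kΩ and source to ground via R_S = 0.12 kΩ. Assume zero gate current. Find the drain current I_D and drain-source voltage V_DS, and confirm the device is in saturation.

I_D ≈ 2.7 mA, V_DS ≈ 11 V

V_G = V_DD·R_2/(R_1+R_2) = 18×100/320 = 5.62 V.
Assume saturation: I_D = (k_n/2)(V_GS − V_t)² with V_GS = V_G − I_D·R_S = 5.62 − 0.12·I_D.
Substituting gives 0.00396·I_D² − 1.23·I_D + 3.23 = 0, with roots I_D = 2.65 or 307 mA.
The root I_D = 307 mA gives V_GS = -31.2 V ≤ V_t, so take I_D = 2.65 mA.
Then V_GS = 5.31 V and V_DS = V_DD − I_D(R_D+R_S) = 18 − 2.65×2.82 = 10.5 V.
Saturation requires V_DS ≥ V_GS − V_t = 3.11 V; 10.5 ≥ 3.11 ✓.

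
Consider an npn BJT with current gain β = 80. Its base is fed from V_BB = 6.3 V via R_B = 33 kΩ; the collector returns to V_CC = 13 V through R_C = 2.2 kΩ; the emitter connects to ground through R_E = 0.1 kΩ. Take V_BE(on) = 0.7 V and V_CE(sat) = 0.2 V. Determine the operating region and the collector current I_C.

saturation; I_C ≈ 5.6 mA

Assume active: I_B = (6.3 − 0.7)/(33 + 81×0.1) = 0.136 mA, I_C = β·I_B = 10.9 mA.
Then V_CE = 13 − 10.9×2.2 − 11×0.1 = -12.1 V < 0.2 V — the active assumption fails.
Re-solve with V_CE = 0.2 V. KCL at the emitter: V_E/R_E = (V_BB−0.7−V_E)/R_B + (V_CC−0.2−V_E)/R_C, giving V_E = 0.571 V.
I_C = (V_CC − 0.2 − V_E)/R_C = (12.8 − 0.571)/2.2 = 5.56 mA.
Check: I_B = (5.6 − 0.571)/33 = 0.152 mA, and β·I_B = 12.2 mA > I_C, confirming saturation.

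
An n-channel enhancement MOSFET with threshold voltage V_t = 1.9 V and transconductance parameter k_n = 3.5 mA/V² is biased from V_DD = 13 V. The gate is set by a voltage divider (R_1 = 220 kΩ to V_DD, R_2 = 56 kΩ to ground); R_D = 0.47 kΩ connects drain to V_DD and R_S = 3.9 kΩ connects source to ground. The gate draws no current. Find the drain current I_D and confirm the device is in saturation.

I_D ≈ 0.12 mA

V_G = V_DD·R_2/(R_1+R_2) = 13×56/276 = 2.64 V.
Assume saturation: I_D = (k_n/2)(V_GS − V_t)² with V_GS = V_G − I_D·R_S = 2.64 − 3.9·I_D.
Substituting gives 26.6·I_D² − 11.1·I_D + 0.952 = 0, with roots I_D = 0.122 or 0.294 mA.
The root I_D = 0.294 mA gives V_GS = 1.49 V ≤ V_t, so take I_D = 0.122 mA.
Then V_GS = 2.16 V and V_DS = V_DD − I_D(R_D+R_S) = 13 − 0.122×4.37 = 12.5 V.
Saturation requires V_DS ≥ V_GS − V_t = 0.264 V; 12.5 ≥ 0.264 ✓.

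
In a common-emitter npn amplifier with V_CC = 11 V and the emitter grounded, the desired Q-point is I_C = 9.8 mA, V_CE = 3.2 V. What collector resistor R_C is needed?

Collector loop: V_CC = I_C·R_C + V_CE.
R_C = (V_CC − V_CE)/I_C = (11 − 3.2)/9.8 = 0.796 kΩ.

R_C ≈ 0.8 kΩ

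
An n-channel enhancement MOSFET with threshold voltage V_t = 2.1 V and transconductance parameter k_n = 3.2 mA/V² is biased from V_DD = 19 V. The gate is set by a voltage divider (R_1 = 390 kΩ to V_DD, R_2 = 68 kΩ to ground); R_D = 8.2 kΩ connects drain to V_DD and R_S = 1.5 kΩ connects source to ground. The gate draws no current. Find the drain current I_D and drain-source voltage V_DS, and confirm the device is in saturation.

I_D ≈ 0.23 mA, V_DS ≈ 17 V

V_G = V_DD·R_2/(R_1+R_2) = 19×68/458 = 2.82 V.
Assume saturation: I_D = (k_n/2)(V_GS − V_t)² with V_GS = V_G − I_D·R_S = 2.82 − 1.5·I_D.
Substituting gives 3.6·I_D² − 4.46·I_D + 0.832 = 0, with roots I_D = 0.229 or 1.01 mA.
The root I_D = 1.01 mA gives V_GS = 1.31 V ≤ V_t, so take I_D = 0.229 mA.
Then V_GS = 2.48 V and V_DS = V_DD − I_D(R_D+R_S) = 19 − 0.229×9.7 = 16.8 V.
Saturation requires V_DS ≥ V_GS − V_t = 0.378 V; 16.8 ≥ 0.378 ✓.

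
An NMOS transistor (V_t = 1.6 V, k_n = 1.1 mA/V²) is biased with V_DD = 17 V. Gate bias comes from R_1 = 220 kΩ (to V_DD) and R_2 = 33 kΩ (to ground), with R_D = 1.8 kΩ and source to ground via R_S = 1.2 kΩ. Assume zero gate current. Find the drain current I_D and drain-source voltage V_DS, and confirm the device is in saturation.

V_G = V_DD·R_2/(R_1+R_2) = 17×33/253 = 2.22 V.
Assume saturation: I_D = (k_n/2)(V_GS − V_t)² with V_GS = V_G − I_D·R_S = 2.22 − 1.2·I_D.
Substituting gives 0.792·I_D² − 1.81·I_D + 0.21 = 0, with roots I_D = 0.122 or 2.17 mA.
The root I_D = 2.17 mA gives V_GS = -0.386 V ≤ V_t, so take I_D = 0.122 mA.
Then V_GS = 2.07 V and V_DS = V_DD − I_D(R_D+R_S) = 17 − 0.122×3 = 16.6 V.
Saturation requires V_DS ≥ V_GS − V_t = 0.471 V; 16.6 ≥ 0.471 ✓.

I_D ≈ 0.12 mA, V_DS ≈ 17 V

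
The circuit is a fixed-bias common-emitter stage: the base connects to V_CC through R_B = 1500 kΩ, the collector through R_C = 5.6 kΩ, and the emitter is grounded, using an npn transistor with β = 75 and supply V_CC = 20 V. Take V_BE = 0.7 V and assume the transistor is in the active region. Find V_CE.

V_CE ≈ 15 V

Base loop: V_CC = I_B·R_B + V_BE, so I_B = (20 − 0.7)/1500 kΩ = 0.0129 mA.
In the active region I_C = β·I_B = 75 × 0.0129 = 0.965 mA.
Collector loop: V_CE = V_CC − I_C·R_C = 20 − 0.965×5.6 = 14.6 V.
Since V_CE = 14.6 V > V_CE(sat) ≈ 0.2 V, the transistor is in the active region as assumed.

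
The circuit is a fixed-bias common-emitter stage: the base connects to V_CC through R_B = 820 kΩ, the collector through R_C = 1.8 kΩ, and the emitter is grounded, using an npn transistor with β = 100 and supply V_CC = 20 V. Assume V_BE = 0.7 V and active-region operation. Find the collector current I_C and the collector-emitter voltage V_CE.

I_C ≈ 2.4 mA, V_CE ≈ 16 V

Base loop: V_CC = I_B·R_B + V_BE, so I_B = (20 − 0.7)/820 kΩ = 0.0235 mA.
In the active region I_C = β·I_B = 100 × 0.0235 = 2.35 mA.
Collector loop: V_CE = V_CC − I_C·R_C = 20 − 2.35×1.8 = 15.8 V.
Since V_CE = 15.8 V > V_CE(sat) ≈ 0.2 V, the transistor is in the active region as assumed.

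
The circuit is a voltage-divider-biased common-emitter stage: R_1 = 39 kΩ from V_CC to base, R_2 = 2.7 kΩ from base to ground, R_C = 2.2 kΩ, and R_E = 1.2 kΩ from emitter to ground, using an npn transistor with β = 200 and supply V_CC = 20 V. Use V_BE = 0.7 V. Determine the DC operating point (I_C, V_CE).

Thevenize the base divider: V_Th = V_CC·R_2/(R_1+R_2) = 20×2.7/41.7 = 1.29 V, R_Th = R_1‖R_2 = 2.53 kΩ.
Base-emitter loop: V_Th = I_B·R_Th + V_BE + (β+1)I_B·R_E, so I_B = (1.29 − 0.7) / (2.53 + 201×1.2) = 0.00244 mA.
I_C = β·I_B = 200×0.00244 = 0.488 mA, and I_E = (β+1)I_B = 0.491 mA.
V_CE = V_CC − I_C·R_C − I_E·R_E = 20 − 0.488×2.2 − 0.491×1.2 = 18.3 V.
V_CE = 18.3 V > 0.2 V confirms active-region operation.

I_C ≈ 0.49 mA, V_CE ≈ 18 V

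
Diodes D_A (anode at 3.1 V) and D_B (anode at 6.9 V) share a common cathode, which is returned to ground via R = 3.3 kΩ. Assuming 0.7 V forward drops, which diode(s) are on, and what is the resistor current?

Assume both conduct. Then node N would need to be at both 3.1−0.7 = 2.4 V and 6.9−0.7 = 6.2 V, which is impossible.
Assume only D_B conducts: V_N = 6.9 − 0.7 = 6.2 V, so I_R = 6.2/3.3 = 1.88 mA.
Check D_A: its anode-to-cathode voltage is 3.1 − 6.2 = -3.1 V < 0.7 V, so it is off. The assumption is consistent.

Only D_B conducts; I_R ≈ 1.9 mA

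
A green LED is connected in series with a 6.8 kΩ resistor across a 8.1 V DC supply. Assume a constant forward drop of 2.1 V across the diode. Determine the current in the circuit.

KVL around the loop: 8.1 = V_D + I·R = 2.1 + I × 6.8 kΩ.
So I = (8.1 − 2.1) / 6.8 kΩ = 6 / 6.8 = 0.882 mA.

I ≈ 0.88 mA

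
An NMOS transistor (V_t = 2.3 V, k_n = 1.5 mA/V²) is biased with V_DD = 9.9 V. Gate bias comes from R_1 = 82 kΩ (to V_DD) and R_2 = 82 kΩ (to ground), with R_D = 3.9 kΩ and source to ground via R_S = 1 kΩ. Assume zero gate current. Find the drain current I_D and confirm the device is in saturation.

I_D ≈ 1.3 mA

V_G = V_DD·R_2/(R_1+R_2) = 9.9×82/164 = 4.95 V.
Assume saturation: I_D = (k_n/2)(V_GS − V_t)² with V_GS = V_G − I_D·R_S = 4.95 − 1·I_D.
Substituting gives 0.75·I_D² − 4.98·I_D + 5.27 = 0, with roots I_D = 1.32 or 5.31 mA.
The root I_D = 5.31 mA gives V_GS = -0.361 V ≤ V_t, so take I_D = 1.32 mA.
Then V_GS = 3.63 V and V_DS = V_DD − I_D(R_D+R_S) = 9.9 − 1.32×4.9 = 3.42 V.
Saturation requires V_DS ≥ V_GS − V_t = 1.33 V; 3.42 ≥ 1.33 ✓.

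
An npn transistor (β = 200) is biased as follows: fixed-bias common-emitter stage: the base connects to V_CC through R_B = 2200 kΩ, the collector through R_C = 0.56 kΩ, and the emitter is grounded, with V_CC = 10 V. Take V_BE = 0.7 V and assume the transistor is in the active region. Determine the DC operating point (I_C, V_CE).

Base loop: V_CC = I_B·R_B + V_BE, so I_B = (10 − 0.7)/2200 kΩ = 0.00423 mA.
In the active region I_C = β·I_B = 200 × 0.00423 = 0.845 mA.
Collector loop: V_CE = V_CC − I_C·R_C = 10 − 0.845×0.56 = 9.53 V.
Since V_CE = 9.53 V > V_CE(sat) ≈ 0.2 V, the transistor is in the active region as assumed.

I_C ≈ 0.85 mA, V_CE ≈ 9.5 V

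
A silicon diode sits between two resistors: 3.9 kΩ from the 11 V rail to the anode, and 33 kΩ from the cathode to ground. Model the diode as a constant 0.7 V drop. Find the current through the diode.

The two resistors are in series with the diode, so KVL gives 11 = I·3.9 + 0.7 + I·33.
I = (11 − 0.7) / (3.9 + 33) kΩ = 10.3 / 36.9 = 0.279 mA.

I ≈ 0.28 mA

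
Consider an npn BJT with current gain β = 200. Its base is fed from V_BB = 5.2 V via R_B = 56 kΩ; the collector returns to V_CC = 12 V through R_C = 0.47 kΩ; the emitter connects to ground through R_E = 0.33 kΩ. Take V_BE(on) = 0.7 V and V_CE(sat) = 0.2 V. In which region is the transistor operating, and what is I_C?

active; I_C ≈ 7.4 mA

Assume active. Base-emitter loop: I_B = (V_BB − V_BE)/(R_B + (β+1)R_E) = (5.2 − 0.7)/(56 + 201×0.33) = 0.0368 mA.
I_C = β·I_B = 200×0.0368 = 7.36 mA.
V_CE = V_CC − I_C·R_C − I_E·R_E = 12 − 7.36×0.47 − 7.39×0.33 = 6.1 V > V_CE(sat), so the active-region assumption holds.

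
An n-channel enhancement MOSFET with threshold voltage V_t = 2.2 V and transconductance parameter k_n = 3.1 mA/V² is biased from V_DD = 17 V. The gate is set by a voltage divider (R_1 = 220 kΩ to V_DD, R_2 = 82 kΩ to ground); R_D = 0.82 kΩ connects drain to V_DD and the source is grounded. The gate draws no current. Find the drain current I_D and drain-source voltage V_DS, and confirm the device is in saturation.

I_D ≈ 9 mA, V_DS ≈ 9.6 V

V_G = V_DD·R_2/(R_1+R_2) = 17×82/302 = 4.62 V. With the source grounded, V_GS = V_G = 4.62 V.
Assume saturation: I_D = (k_n/2)(V_GS − V_t)² = (3.1/2)×(4.62 − 2.2)² = 1.55×2.42² = 9.05 mA.
V_DS = V_DD − I_D·R_D = 17 − 9.05×0.82 = 9.58 V.
Saturation requires V_DS ≥ V_GS − V_t = 2.42 V; 9.58 ≥ 2.42 ✓.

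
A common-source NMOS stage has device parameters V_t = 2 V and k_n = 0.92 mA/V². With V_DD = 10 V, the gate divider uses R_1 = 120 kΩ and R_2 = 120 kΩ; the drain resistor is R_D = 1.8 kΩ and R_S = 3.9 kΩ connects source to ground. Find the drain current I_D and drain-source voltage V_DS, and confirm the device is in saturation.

I_D ≈ 0.5 mA, V_DS ≈ 7.1 V

V_G = V_DD·R_2/(R_1+R_2) = 10×120/240 = 5 V.
Assume saturation: I_D = (k_n/2)(V_GS − V_t)² with V_GS = V_G − I_D·R_S = 5 − 3.9·I_D.
Substituting gives 7·I_D² − 11.8·I_D + 4.14 = 0, with roots I_D = 0.502 or 1.18 mA.
The root I_D = 1.18 mA gives V_GS = 0.398 V ≤ V_t, so take I_D = 0.502 mA.
Then V_GS = 3.04 V and V_DS = V_DD − I_D(R_D+R_S) = 10 − 0.502×5.7 = 7.14 V.
Saturation requires V_DS ≥ V_GS − V_t = 1.04 V; 7.14 ≥ 1.04 ✓.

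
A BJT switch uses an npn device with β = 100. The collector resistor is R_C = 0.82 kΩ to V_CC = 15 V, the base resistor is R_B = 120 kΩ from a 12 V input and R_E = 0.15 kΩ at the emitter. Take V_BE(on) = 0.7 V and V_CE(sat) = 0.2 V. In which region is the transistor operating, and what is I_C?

active; I_C ≈ 8.4 mA

Assume active. Base-emitter loop: I_B = (V_BB − V_BE)/(R_B + (β+1)R_E) = (12 − 0.7)/(120 + 101×0.15) = 0.0836 mA.
I_C = β·I_B = 100×0.0836 = 8.36 mA.
V_CE = V_CC − I_C·R_C − I_E·R_E = 15 − 8.36×0.82 − 8.44×0.15 = 6.88 V > V_CE(sat), so the active-region assumption holds.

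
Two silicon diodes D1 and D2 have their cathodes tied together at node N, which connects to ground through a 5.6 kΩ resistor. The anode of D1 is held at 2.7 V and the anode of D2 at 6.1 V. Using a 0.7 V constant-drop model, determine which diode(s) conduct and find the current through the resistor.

Assume both conduct. Then node N would need to be at both 2.7−0.7 = 2 V and 6.1−0.7 = 5.4 V, which is impossible.
Assume only D2 conducts: V_N = 6.1 − 0.7 = 5.4 V, so I_R = 5.4/5.6 = 0.964 mA.
Check D1: its anode-to-cathode voltage is 2.7 − 5.4 = -2.7 V < 0.7 V, so it is off. The assumption is consistent.

Only D2 conducts; I_R ≈ 0.96 mA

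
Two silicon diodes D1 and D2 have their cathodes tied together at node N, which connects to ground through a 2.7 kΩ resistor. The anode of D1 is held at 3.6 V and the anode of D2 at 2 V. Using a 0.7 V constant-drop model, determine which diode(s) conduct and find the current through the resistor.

Only D1 conducts; I_R ≈ 1.1 mA

Assume both conduct. Then node N would need to be at both 3.6−0.7 = 2.9 V and 2−0.7 = 1.3 V, which is impossible.
Assume only D1 conducts: V_N = 3.6 − 0.7 = 2.9 V, so I_R = 2.9/2.7 = 1.07 mA.
Check D2: its anode-to-cathode voltage is 2 − 2.9 = -0.9 V < 0.7 V, so it is off. The assumption is consistent.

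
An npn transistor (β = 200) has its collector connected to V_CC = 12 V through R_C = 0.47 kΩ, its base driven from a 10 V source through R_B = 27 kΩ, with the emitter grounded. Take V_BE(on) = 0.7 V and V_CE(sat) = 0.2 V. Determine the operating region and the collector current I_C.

Assume active: I_B = (10 − 0.7)/27 = 0.344 mA, giving I_C = β·I_B = 68.9 mA.
But then V_CE = 12 − 68.9×0.47 = -20.4 V < V_CE(sat) = 0.2 V — impossible in the active region.
So the transistor is saturated. With V_CE = 0.2 V, I_C = (V_CC − 0.2)/R_C = 11.8/0.47 = 25.1 mA.
Check: β·I_B = 68.9 mA > I_C = 25.1 mA, confirming saturation.

saturation; I_C ≈ 25 mA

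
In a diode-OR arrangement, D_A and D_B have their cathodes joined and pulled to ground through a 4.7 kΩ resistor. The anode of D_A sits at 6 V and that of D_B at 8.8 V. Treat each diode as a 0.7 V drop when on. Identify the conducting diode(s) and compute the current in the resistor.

Only D_B conducts; I_R ≈ 1.7 mA

Assume both conduct. Then node N would need to be at both 6−0.7 = 5.3 V and 8.8−0.7 = 8.1 V, which is impossible.
Assume only D_B conducts: V_N = 8.8 − 0.7 = 8.1 V, so I_R = 8.1/4.7 = 1.72 mA.
Check D_A: its anode-to-cathode voltage is 6 − 8.1 = -2.1 V < 0.7 V, so it is off. The assumption is consistent.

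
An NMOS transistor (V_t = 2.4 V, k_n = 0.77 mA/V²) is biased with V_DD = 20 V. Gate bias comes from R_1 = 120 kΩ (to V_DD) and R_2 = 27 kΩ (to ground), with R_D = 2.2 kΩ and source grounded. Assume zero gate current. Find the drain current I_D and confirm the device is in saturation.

V_G = V_DD·R_2/(R_1+R_2) = 20×27/147 = 3.67 V. With the source grounded, V_GS = V_G = 3.67 V.
Assume saturation: I_D = (k_n/2)(V_GS − V_t)² = (0.77/2)×(3.67 − 2.4)² = 0.385×1.27² = 0.624 mA.
V_DS = V_DD − I_D·R_D = 20 − 0.624×2.2 = 18.6 V.
Saturation requires V_DS ≥ V_GS − V_t = 1.27 V; 18.6 ≥ 1.27 ✓.

I_D ≈ 0.62 mA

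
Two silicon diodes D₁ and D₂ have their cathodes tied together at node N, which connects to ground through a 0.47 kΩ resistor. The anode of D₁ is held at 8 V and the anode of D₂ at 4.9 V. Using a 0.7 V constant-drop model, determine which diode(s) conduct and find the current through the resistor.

Assume both conduct. Then node N would need to be at both 8−0.7 = 7.3 V and 4.9−0.7 = 4.2 V, which is impossible.
Assume only D₁ conducts: V_N = 8 − 0.7 = 7.3 V, so I_R = 7.3/0.47 = 15.5 mA.
Check D₂: its anode-to-cathode voltage is 4.9 − 7.3 = -2.4 V < 0.7 V, so it is off. The assumption is consistent.

Only D₁ conducts; I_R ≈ 16 mA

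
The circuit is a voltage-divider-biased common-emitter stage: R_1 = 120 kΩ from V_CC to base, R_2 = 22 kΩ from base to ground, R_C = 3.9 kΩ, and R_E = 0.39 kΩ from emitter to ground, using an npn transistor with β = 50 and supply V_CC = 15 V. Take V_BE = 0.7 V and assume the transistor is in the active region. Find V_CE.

V_CE ≈ 5.9 V

Thevenize the base divider: V_Th = V_CC·R_2/(R_1+R_2) = 15×22/142 = 2.32 V, R_Th = R_1‖R_2 = 18.6 kΩ.
Base-emitter loop: V_Th = I_B·R_Th + V_BE + (β+1)I_B·R_E, so I_B = (2.32 − 0.7) / (18.6 + 51×0.39) = 0.0422 mA.
I_C = β·I_B = 50×0.0422 = 2.11 mA, and I_E = (β+1)I_B = 2.15 mA.
V_CE = V_CC − I_C·R_C − I_E·R_E = 15 − 2.11×3.9 − 2.15×0.39 = 5.93 V.
V_CE = 5.93 V > 0.2 V confirms active-region operation.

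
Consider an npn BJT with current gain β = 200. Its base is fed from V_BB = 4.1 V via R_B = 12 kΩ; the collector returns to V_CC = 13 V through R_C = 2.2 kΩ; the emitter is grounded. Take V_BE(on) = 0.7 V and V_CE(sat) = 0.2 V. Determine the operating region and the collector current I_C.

Assume active: I_B = (4.1 − 0.7)/12 = 0.283 mA, giving I_C = β·I_B = 56.7 mA.
But then V_CE = 13 − 56.7×2.2 = -112 V < V_CE(sat) = 0.2 V — impossible in the active region.
So the transistor is saturated. With V_CE = 0.2 V, I_C = (V_CC − 0.2)/R_C = 12.8/2.2 = 5.82 mA.
Check: β·I_B = 56.7 mA > I_C = 5.82 mA, confirming saturation.

saturation; I_C ≈ 5.8 mA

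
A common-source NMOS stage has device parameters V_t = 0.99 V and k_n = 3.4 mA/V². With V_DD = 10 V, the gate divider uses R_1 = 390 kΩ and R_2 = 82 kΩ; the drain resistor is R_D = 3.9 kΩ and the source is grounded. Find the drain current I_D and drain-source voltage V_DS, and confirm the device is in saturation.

I_D ≈ 0.95 mA, V_DS ≈ 6.3 V

V_G = V_DD·R_2/(R_1+R_2) = 10×82/472 = 1.74 V. With the source grounded, V_GS = V_G = 1.74 V.
Assume saturation: I_D = (k_n/2)(V_GS − V_t)² = (3.4/2)×(1.74 − 0.99)² = 1.7×0.747² = 0.949 mA.
V_DS = V_DD − I_D·R_D = 10 − 0.949×3.9 = 6.3 V.
Saturation requires V_DS ≥ V_GS − V_t = 0.747 V; 6.3 ≥ 0.747 ✓.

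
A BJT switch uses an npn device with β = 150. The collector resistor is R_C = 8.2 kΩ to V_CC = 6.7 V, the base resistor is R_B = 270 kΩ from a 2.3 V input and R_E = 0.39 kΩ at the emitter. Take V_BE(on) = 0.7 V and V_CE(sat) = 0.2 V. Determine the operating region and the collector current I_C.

active; I_C ≈ 0.73 mA

Assume active. Base-emitter loop: I_B = (V_BB − V_BE)/(R_B + (β+1)R_E) = (2.3 − 0.7)/(270 + 151×0.39) = 0.00486 mA.
I_C = β·I_B = 150×0.00486 = 0.73 mA.
V_CE = V_CC − I_C·R_C − I_E·R_E = 6.7 − 0.73×8.2 − 0.735×0.39 = 0.43 V > V_CE(sat), so the active-region assumption holds.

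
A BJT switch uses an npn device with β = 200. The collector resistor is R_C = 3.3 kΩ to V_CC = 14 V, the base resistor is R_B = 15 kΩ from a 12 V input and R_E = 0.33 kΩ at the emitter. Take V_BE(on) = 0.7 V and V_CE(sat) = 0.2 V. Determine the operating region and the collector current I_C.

saturation; I_C ≈ 3.7 mA

Assume active: I_B = (12 − 0.7)/(15 + 201×0.33) = 0.139 mA, I_C = β·I_B = 27.8 mA.
Then V_CE = 14 − 27.8×3.3 − 27.9×0.33 = -86.9 V < 0.2 V — the active assumption fails.
Re-solve with V_CE = 0.2 V. KCL at the emitter: V_E/R_E = (V_BB−0.7−V_E)/R_B + (V_CC−0.2−V_E)/R_C, giving V_E = 1.45 V.
I_C = (V_CC − 0.2 − V_E)/R_C = (13.8 − 1.45)/3.3 = 3.74 mA.
Check: I_B = (11.3 − 1.45)/15 = 0.657 mA, and β·I_B = 131 mA > I_C, confirming saturation.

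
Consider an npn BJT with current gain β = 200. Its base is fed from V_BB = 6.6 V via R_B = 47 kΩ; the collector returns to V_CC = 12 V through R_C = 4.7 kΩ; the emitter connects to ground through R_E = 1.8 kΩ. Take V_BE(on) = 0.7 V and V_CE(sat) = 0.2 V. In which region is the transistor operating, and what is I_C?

saturation; I_C ≈ 1.8 mA

Assume active: I_B = (6.6 − 0.7)/(47 + 201×1.8) = 0.0144 mA, I_C = β·I_B = 2.89 mA.
Then V_CE = 12 − 2.89×4.7 − 2.9×1.8 = -6.79 V < 0.2 V — the active assumption fails.
Re-solve with V_CE = 0.2 V. KCL at the emitter: V_E/R_E = (V_BB−0.7−V_E)/R_B + (V_CC−0.2−V_E)/R_C, giving V_E = 3.34 V.
I_C = (V_CC − 0.2 − V_E)/R_C = (11.8 − 3.34)/4.7 = 1.8 mA.
Check: I_B = (5.9 − 3.34)/47 = 0.0545 mA, and β·I_B = 10.9 mA > I_C, confirming saturation.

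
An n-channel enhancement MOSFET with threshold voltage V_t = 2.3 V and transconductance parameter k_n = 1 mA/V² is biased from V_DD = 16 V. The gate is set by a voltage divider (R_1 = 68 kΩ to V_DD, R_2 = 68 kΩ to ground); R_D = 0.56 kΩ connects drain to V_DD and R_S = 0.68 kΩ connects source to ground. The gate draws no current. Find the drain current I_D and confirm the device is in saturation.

I_D ≈ 4.1 mA

V_G = V_DD·R_2/(R_1+R_2) = 16×68/136 = 8 V.
Assume saturation: I_D = (k_n/2)(V_GS − V_t)² with V_GS = V_G − I_D·R_S = 8 − 0.68·I_D.
Substituting gives 0.231·I_D² − 4.88·I_D + 16.2 = 0, with roots I_D = 4.15 or 16.9 mA.
The root I_D = 16.9 mA gives V_GS = -3.52 V ≤ V_t, so take I_D = 4.15 mA.
Then V_GS = 5.18 V and V_DS = V_DD − I_D(R_D+R_S) = 16 − 4.15×1.24 = 10.9 V.
Saturation requires V_DS ≥ V_GS − V_t = 2.88 V; 10.9 ≥ 2.88 ✓.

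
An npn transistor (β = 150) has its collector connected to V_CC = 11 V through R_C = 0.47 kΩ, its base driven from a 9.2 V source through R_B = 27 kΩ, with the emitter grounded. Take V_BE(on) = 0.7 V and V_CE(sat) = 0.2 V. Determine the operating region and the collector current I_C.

Assume active: I_B = (9.2 − 0.7)/27 = 0.315 mA, giving I_C = β·I_B = 47.2 mA.
But then V_CE = 11 − 47.2×0.47 = -11.2 V < V_CE(sat) = 0.2 V — impossible in the active region.
So the transistor is saturated. With V_CE = 0.2 V, I_C = (V_CC − 0.2)/R_C = 10.8/0.47 = 23 mA.
Check: β·I_B = 47.2 mA > I_C = 23 mA, confirming saturation.

saturation; I_C ≈ 23 mA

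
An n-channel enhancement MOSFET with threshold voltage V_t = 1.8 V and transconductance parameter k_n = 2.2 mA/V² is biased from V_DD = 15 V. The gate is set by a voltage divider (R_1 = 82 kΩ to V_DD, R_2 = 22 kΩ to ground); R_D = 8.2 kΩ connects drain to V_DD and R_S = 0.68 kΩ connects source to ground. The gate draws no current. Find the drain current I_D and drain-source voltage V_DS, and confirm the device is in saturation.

I_D ≈ 0.78 mA, V_DS ≈ 8.1 V

V_G = V_DD·R_2/(R_1+R_2) = 15×22/104 = 3.17 V.
Assume saturation: I_D = (k_n/2)(V_GS − V_t)² with V_GS = V_G − I_D·R_S = 3.17 − 0.68·I_D.
Substituting gives 0.509·I_D² − 3.05·I_D + 2.07 = 0, with roots I_D = 0.78 or 5.22 mA.
The root I_D = 5.22 mA gives V_GS = -0.379 V ≤ V_t, so take I_D = 0.78 mA.
Then V_GS = 2.64 V and V_DS = V_DD − I_D(R_D+R_S) = 15 − 0.78×8.88 = 8.07 V.
Saturation requires V_DS ≥ V_GS − V_t = 0.842 V; 8.07 ≥ 0.842 ✓.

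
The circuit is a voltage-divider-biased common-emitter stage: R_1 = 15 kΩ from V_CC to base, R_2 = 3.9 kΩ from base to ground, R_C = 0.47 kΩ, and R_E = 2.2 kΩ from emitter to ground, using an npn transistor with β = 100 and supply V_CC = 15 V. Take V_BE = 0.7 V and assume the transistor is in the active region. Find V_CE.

V_CE ≈ 12 V

Thevenize the base divider: V_Th = V_CC·R_2/(R_1+R_2) = 15×3.9/18.9 = 3.1 V, R_Th = R_1‖R_2 = 3.1 kΩ.
Base-emitter loop: V_Th = I_B·R_Th + V_BE + (β+1)I_B·R_E, so I_B = (3.1 − 0.7) / (3.1 + 101×2.2) = 0.0106 mA.
I_C = β·I_B = 100×0.0106 = 1.06 mA, and I_E = (β+1)I_B = 1.07 mA.
V_CE = V_CC − I_C·R_C − I_E·R_E = 15 − 1.06×0.47 − 1.07×2.2 = 12.1 V.
V_CE = 12.1 V > 0.2 V confirms active-region operation.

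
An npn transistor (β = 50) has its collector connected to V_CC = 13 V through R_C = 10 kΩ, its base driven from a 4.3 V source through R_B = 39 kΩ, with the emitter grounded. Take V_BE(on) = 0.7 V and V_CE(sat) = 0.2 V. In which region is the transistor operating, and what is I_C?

saturation; I_C ≈ 1.3 mA

Assume active: I_B = (4.3 − 0.7)/39 = 0.0923 mA, giving I_C = β·I_B = 4.62 mA.
But then V_CE = 13 − 4.62×10 = -33.2 V < V_CE(sat) = 0.2 V — impossible in the active region.
So the transistor is saturated. With V_CE = 0.2 V, I_C = (V_CC − 0.2)/R_C = 12.8/10 = 1.28 mA.
Check: β·I_B = 4.62 mA > I_C = 1.28 mA, confirming saturation.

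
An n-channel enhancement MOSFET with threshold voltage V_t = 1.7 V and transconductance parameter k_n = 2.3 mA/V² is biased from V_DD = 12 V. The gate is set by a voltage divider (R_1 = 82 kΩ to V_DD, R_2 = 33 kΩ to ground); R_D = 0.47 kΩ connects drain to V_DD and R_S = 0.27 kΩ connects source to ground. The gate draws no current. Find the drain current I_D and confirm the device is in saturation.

V_G = V_DD·R_2/(R_1+R_2) = 12×33/115 = 3.44 V.
Assume saturation: I_D = (k_n/2)(V_GS − V_t)² with V_GS = V_G − I_D·R_S = 3.44 − 0.27·I_D.
Substituting gives 0.0838·I_D² − 2.08·I_D + 3.5 = 0, with roots I_D = 1.81 or 23 mA.
The root I_D = 23 mA gives V_GS = -2.78 V ≤ V_t, so take I_D = 1.81 mA.
Then V_GS = 2.95 V and V_DS = V_DD − I_D(R_D+R_S) = 12 − 1.81×0.74 = 10.7 V.
Saturation requires V_DS ≥ V_GS − V_t = 1.25 V; 10.7 ≥ 1.25 ✓.

I_D ≈ 1.8 mA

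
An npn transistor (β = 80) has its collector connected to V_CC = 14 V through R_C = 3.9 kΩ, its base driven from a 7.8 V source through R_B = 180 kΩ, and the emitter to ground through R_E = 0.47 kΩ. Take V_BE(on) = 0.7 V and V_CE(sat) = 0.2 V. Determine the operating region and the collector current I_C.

active; I_C ≈ 2.6 mA

Assume active. Base-emitter loop: I_B = (V_BB − V_BE)/(R_B + (β+1)R_E) = (7.8 − 0.7)/(180 + 81×0.47) = 0.0326 mA.
I_C = β·I_B = 80×0.0326 = 2.6 mA.
V_CE = V_CC − I_C·R_C − I_E·R_E = 14 − 2.6×3.9 − 2.64×0.47 = 2.6 V > V_CE(sat), so the active-region assumption holds.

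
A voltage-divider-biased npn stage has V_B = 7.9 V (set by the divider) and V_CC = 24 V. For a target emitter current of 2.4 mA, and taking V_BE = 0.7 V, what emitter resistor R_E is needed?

V_E = V_B − V_BE = 7.9 − 0.7 = 7.2 V.
R_E = V_E / I_E = 7.2 / 2.4 = 3 kΩ.

R_E ≈ 3 kΩ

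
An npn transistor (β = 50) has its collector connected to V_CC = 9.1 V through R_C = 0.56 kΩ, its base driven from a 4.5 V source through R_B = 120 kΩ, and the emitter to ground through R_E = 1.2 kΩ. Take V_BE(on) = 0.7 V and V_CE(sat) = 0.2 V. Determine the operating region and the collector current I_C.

active; I_C ≈ 1 mA

Assume active. Base-emitter loop: I_B = (V_BB − V_BE)/(R_B + (β+1)R_E) = (4.5 − 0.7)/(120 + 51×1.2) = 0.021 mA.
I_C = β·I_B = 50×0.021 = 1.05 mA.
V_CE = V_CC − I_C·R_C − I_E·R_E = 9.1 − 1.05×0.56 − 1.07×1.2 = 7.23 V > V_CE(sat), so the active-region assumption holds.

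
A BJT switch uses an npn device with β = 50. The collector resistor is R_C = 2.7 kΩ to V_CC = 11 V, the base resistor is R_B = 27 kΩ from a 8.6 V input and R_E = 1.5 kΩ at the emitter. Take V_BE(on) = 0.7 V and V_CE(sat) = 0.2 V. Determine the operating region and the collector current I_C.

saturation; I_C ≈ 2.5 mA

Assume active: I_B = (8.6 − 0.7)/(27 + 51×1.5) = 0.0763 mA, I_C = β·I_B = 3.82 mA.
Then V_CE = 11 − 3.82×2.7 − 3.89×1.5 = -5.14 V < 0.2 V — the active assumption fails.
Re-solve with V_CE = 0.2 V. KCL at the emitter: V_E/R_E = (V_BB−0.7−V_E)/R_B + (V_CC−0.2−V_E)/R_C, giving V_E = 4 V.
I_C = (V_CC − 0.2 − V_E)/R_C = (10.8 − 4)/2.7 = 2.52 mA.
Check: I_B = (7.9 − 4)/27 = 0.145 mA, and β·I_B = 7.23 mA > I_C, confirming saturation.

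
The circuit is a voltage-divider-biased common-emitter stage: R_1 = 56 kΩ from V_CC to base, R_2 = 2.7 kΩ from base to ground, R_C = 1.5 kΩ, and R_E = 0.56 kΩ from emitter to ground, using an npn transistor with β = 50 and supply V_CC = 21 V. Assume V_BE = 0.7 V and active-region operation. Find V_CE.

V_CE ≈ 20 V

Thevenize the base divider: V_Th = V_CC·R_2/(R_1+R_2) = 21×2.7/58.7 = 0.966 V, R_Th = R_1‖R_2 = 2.58 kΩ.
Base-emitter loop: V_Th = I_B·R_Th + V_BE + (β+1)I_B·R_E, so I_B = (0.966 − 0.7) / (2.58 + 51×0.56) = 0.00854 mA.
I_C = β·I_B = 50×0.00854 = 0.427 mA, and I_E = (β+1)I_B = 0.436 mA.
V_CE = V_CC − I_C·R_C − I_E·R_E = 21 − 0.427×1.5 − 0.436×0.56 = 20.1 V.
V_CE = 20.1 V > 0.2 V confirms active-region operation.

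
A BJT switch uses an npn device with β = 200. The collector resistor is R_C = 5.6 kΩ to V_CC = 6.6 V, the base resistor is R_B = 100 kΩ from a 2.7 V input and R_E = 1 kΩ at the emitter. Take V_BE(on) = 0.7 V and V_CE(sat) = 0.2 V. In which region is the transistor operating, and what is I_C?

Assume active: I_B = (2.7 − 0.7)/(100 + 201×1) = 0.00664 mA, I_C = β·I_B = 1.33 mA.
Then V_CE = 6.6 − 1.33×5.6 − 1.34×1 = -2.18 V < 0.2 V — the active assumption fails.
Re-solve with V_CE = 0.2 V. KCL at the emitter: V_E/R_E = (V_BB−0.7−V_E)/R_B + (V_CC−0.2−V_E)/R_C, giving V_E = 0.978 V.
I_C = (V_CC − 0.2 − V_E)/R_C = (6.4 − 0.978)/5.6 = 0.968 mA.
Check: I_B = (2 − 0.978)/100 = 0.0102 mA, and β·I_B = 2.04 mA > I_C, confirming saturation.

saturation; I_C ≈ 0.97 mA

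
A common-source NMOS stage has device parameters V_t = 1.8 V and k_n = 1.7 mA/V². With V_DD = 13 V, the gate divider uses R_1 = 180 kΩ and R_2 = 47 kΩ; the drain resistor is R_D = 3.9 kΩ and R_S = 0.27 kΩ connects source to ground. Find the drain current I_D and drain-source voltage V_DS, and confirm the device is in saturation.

I_D ≈ 0.49 mA, V_DS ≈ 11 V

V_G = V_DD·R_2/(R_1+R_2) = 13×47/227 = 2.69 V.
Assume saturation: I_D = (k_n/2)(V_GS − V_t)² with V_GS = V_G − I_D·R_S = 2.69 − 0.27·I_D.
Substituting gives 0.062·I_D² − 1.41·I_D + 0.676 = 0, with roots I_D = 0.49 or 22.3 mA.
The root I_D = 22.3 mA gives V_GS = -3.32 V ≤ V_t, so take I_D = 0.49 mA.
Then V_GS = 2.56 V and V_DS = V_DD − I_D(R_D+R_S) = 13 − 0.49×4.17 = 11 V.
Saturation requires V_DS ≥ V_GS − V_t = 0.759 V; 11 ≥ 0.759 ✓.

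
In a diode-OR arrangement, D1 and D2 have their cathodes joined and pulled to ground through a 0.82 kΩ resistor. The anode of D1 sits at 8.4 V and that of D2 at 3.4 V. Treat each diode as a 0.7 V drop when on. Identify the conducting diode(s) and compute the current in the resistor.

Assume both conduct. Then node N would need to be at both 8.4−0.7 = 7.7 V and 3.4−0.7 = 2.7 V, which is impossible.
Assume only D1 conducts: V_N = 8.4 − 0.7 = 7.7 V, so I_R = 7.7/0.82 = 9.39 mA.
Check D2: its anode-to-cathode voltage is 3.4 − 7.7 = -4.3 V < 0.7 V, so it is off. The assumption is consistent.

Only D1 conducts; I_R ≈ 9.4 mA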